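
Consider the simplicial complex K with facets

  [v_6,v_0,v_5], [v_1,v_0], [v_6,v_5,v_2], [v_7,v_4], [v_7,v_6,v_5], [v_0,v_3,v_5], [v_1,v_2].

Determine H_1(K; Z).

Fix the vertex order v_0 < v_1 < v_2 < v_3 < v_4 < v_5 < v_6 < v_7 and write every simplex with vertices in increasing order. Then dim K = 2 and the simplices of K are:

  0-simplices (8): [v_0], [v_1], [v_2], [v_3], [v_4], [v_5], [v_6], [v_7]
  1-simplices (12): [v_0,v_1], [v_0,v_3], [v_0,v_5], [v_0,v_6], [v_1,v_2], [v_2,v_5], [v_2,v_6], [v_3,v_5], [v_4,v_7], [v_5,v_6], [v_5,v_7], [v_6,v_7]
  2-simplices (4): [v_0,v_3,v_5], [v_0,v_5,v_6], [v_2,v_5,v_6], [v_5,v_6,v_7]

giving chain groups C_0 ≅ Z^8, C_1 ≅ Z^12, C_2 ≅ Z^4.

The boundary map ∂_1: C_1 → C_0 is given by ∂[p,q] = [q] − [p].
As a 8×12 matrix over Z this has rank 7, with invariant factors (1,1,1,1,1,1,1).

∂_2: C_2 → C_1 acts by ∂[p,q,r] = [q,r] − [p,r] + [p,q]. For instance
  ∂[v_0,v_5,v_6] = [v_5,v_6] − [v_0,v_6] + [v_0,v_5],
  ∂[v_0,v_3,v_5] = [v_3,v_5] − [v_0,v_5] + [v_0,v_3].
As a 12×4 matrix over Z this has rank 4, with invariant factors (1,1,1,1).

Computing H_k = (kernel of ∂_k) / (image of ∂_{k+1}):

  H_1: rank ker ∂_1 − rank ∂_2 = (12 − 7) − 4 = 1, and the invariant factors of ∂_2 are all 1, so H_1 ≅ Z.

H_1 ≅ Z.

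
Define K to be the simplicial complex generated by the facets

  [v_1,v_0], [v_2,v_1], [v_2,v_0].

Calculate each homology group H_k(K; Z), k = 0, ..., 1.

H_0 ≅ Z,  H_1 ≅ Z.

Order the vertices as v_0 < v_1 < v_2. Listing each simplex with vertices in this order, K has dimension 1 with simplices:

  0-simplices (3): [v_0], [v_1], [v_2]
  1-simplices (3): [v_0,v_1], [v_0,v_2], [v_1,v_2]

so the chain groups are C_0 ≅ Z^3, C_1 ≅ Z^3.

The boundary map ∂_1: C_1 → C_0 is given by ∂[p,q] = [q] − [p]. For instance
  ∂[v_0,v_2] = [v_2] − [v_0].
As a 3×3 matrix over Z this has rank 2, with invariant factors (1,1).

Computing H_k = (kernel of ∂_k) / (image of ∂_{k+1}):

  H_0: rank C_0 − rank ∂_1 = 3 − 2 = 1, and the invariant factors of ∂_1 are all 1, so H_0 = Z.
  H_1: rank ker ∂_1 − rank ∂_2 = (3 − 2) − 0 = 1, and there is no ∂_2, so H_1 = Z.

As a check, the Euler characteristic is 3 − 3 = 0, which agrees with 1 − 1 = 0.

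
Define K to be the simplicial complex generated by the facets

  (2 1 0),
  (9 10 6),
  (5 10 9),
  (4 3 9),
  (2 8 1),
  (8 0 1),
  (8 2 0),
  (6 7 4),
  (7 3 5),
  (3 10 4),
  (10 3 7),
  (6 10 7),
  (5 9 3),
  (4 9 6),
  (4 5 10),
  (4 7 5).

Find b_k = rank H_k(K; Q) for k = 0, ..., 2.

b_0 = 2, b_1 = 0, b_2 = 1.

Take the total order 0 < 1 < 2 < 3 < 4 < 5 < 6 < 7 < 8 < 9 < 10 on the vertex set. Then K (dimension 2) consists of the simplices:

  0-simplices (11): [0], [1], [2], [3], [4], [5], [6], [7], [8], [9], [10]
  1-simplices (24): (24 of them)
  2-simplices (16): [0,1,2], [0,1,8], [0,2,8], [1,2,8], [3,4,9], [3,4,10], [3,5,7], [3,5,9], [3,7,10], [4,5,7], [4,5,10], [4,6,7], [4,6,9], [5,9,10], [6,7,10], [6,9,10]

Hence C_0 ≅ Z^11, C_1 ≅ Z^24, C_2 ≅ Z^16.

∂_1: C_1 → C_0 maps an edge to its endpoints' difference, ∂[p,q] = q − p. For instance
  ∂[6,7] = [7] − [6].
This gives a 11×24 integer matrix of rank 9; reducing to Smith normal form yields diagonal entries (1,1,1,1,1,1,1,1,1).

∂_2: C_2 → C_1 acts by ∂[p,q,r] = [q,r] − [p,r] + [p,q]. For instance
  ∂[0,2,8] = [2,8] − [0,8] + [0,2],
  ∂[4,6,7] = [6,7] − [4,7] + [4,6].
As a 24×16 matrix over Z this has rank 15, with invariant factors (1,1,1,1,1,1,1,1,1,1,1,1,1,1,2).

Now H_k = ker ∂_k / im ∂_{k+1}, so:

  H_0: rank C_0 − rank ∂_1 = 11 − 9 = 2, and the invariant factors of ∂_1 are all 1, so H_0 ≅ Z^2.
  H_1: rank ker ∂_1 − rank ∂_2 = (24 − 9) − 15 = 0, and ∂_2 has invariant factor 2 > 1, so H_1 ≅ Z/2.
  H_2: rank ker ∂_2 − rank ∂_3 = (16 − 15) − 0 = 1, and there is no ∂_3, so H_2 ≅ Z.

(K is a triangulation of the disjoint union of the real projective plane RP^2 and the 2-sphere S^2.)

Hence the Betti numbers are b_0 = 2, b_1 = 0, b_2 = 1.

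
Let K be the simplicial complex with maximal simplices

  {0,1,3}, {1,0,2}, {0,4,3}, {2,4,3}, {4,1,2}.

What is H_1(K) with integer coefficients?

H_1 = Z.

K has 5 vertices, 10 edges, 5 triangles.
rank ∂_1 = 4, rank ∂_2 = 5 ⇒ b_1 = 10 − 4 − 5 = 1; all invariant factors of ∂_2 are 1 so no torsion. So H_1 = Z.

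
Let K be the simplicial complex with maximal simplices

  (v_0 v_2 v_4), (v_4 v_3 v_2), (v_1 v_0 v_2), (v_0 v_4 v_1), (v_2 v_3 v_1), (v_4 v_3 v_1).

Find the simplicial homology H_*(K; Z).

H_0 = Z,  H_1 = 0,  H_2 = Z.

Fix the vertex order v_0 < v_1 < v_2 < v_3 < v_4 and write every simplex with vertices in increasing order. Then dim K = 2 and the simplices of K are:

  0-simplices (5): [v_0], [v_1], [v_2], [v_3], [v_4]
  1-simplices (9): [v_0,v_1], [v_0,v_2], [v_0,v_4], [v_1,v_2], [v_1,v_3], [v_1,v_4], [v_2,v_3], [v_2,v_4], [v_3,v_4]
  2-simplices (6): [v_0,v_1,v_2], [v_0,v_1,v_4], [v_0,v_2,v_4], [v_1,v_2,v_3], [v_1,v_3,v_4], [v_2,v_3,v_4]

giving chain groups C_0 ≅ Z^5, C_1 ≅ Z^9, C_2 ≅ Z^6.

The boundary map ∂_1: C_1 → C_0 is given by ∂[p,q] = [q] − [p]. For instance
  ∂[v_0,v_1] = [v_1] − [v_0].
This gives a 5×9 integer matrix of rank 4; reducing to Smith normal form yields diagonal entries (1,1,1,1).

Boundary ∂_2: C_2 → C_1 sends each 2-simplex [p,q,r] to [q,r] − [p,r] + [p,q]. For instance
  ∂[v_0,v_1,v_4] = [v_1,v_4] − [v_0,v_4] + [v_0,v_1],
  ∂[v_1,v_2,v_3] = [v_2,v_3] − [v_1,v_3] + [v_1,v_2].
This gives a 9×6 integer matrix of rank 5; reducing to Smith normal form yields diagonal entries (1,1,1,1,1).

Now H_k = ker ∂_k / im ∂_{k+1}, so:

  H_0: rank C_0 − rank ∂_1 = 5 − 4 = 1, and the invariant factors of ∂_1 are all 1, so H_0 = Z.
  H_1: rank ker ∂_1 − rank ∂_2 = (9 − 4) − 5 = 0, and the invariant factors of ∂_2 are all 1, so H_1 = 0.
  H_2: rank ker ∂_2 − rank ∂_3 = (6 − 5) − 0 = 1, and there is no ∂_3, so H_2 = Z.

As a check, the Euler characteristic is 5 − 9 + 6 = 2, which agrees with 1 − 0 + 1 = 2.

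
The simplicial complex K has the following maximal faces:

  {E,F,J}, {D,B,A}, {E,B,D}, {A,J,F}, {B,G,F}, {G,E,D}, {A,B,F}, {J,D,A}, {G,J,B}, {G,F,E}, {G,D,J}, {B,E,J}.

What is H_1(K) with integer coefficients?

Fix the vertex order A < B < D < E < F < G < J and write every simplex with vertices in increasing order. Then dim K = 2 and the simplices of K are:

  0-simplices (7): A, B, D, E, F, G, J
  1-simplices (18): AB, AD, AF, AJ, BD, BE, BF, BG, BJ, DE, DG, DJ, EF, EG, EJ, FG, FJ, GJ
  2-simplices (12): ABD, ABF, ADJ, AFJ, BDE, BEJ, BFG, BGJ, DEG, DGJ, EFG, EFJ

Hence C_0 ≅ Z^7, C_1 ≅ Z^18, C_2 ≅ Z^12.

The boundary map ∂_1: C_1 → C_0 is given by ∂[p,q] = [q] − [p]. For instance
  ∂EJ = J − E.
As a 7×18 matrix over Z this has rank 6, with invariant factors (1,1,1,1,1,1).

Boundary ∂_2: C_2 → C_1 sends each 2-simplex [p,q,r] to [q,r] − [p,r] + [p,q]. For instance
  ∂ABF = BF − AF + AB,
  ∂EFG = FG − EG + EF.
This gives a 18×12 integer matrix of rank 12; reducing to Smith normal form yields diagonal entries (1,1,1,1,1,1,1,1,1,1,1,2).

From H_k ≅ ker(∂_k) / im(∂_{k+1}) we obtain:

  H_1: rank ker ∂_1 − rank ∂_2 = (18 − 6) − 12 = 0, and ∂_2 has invariant factor 2 > 1, so H_1 ≅ Z/2.

H_1 ≅ Z/2.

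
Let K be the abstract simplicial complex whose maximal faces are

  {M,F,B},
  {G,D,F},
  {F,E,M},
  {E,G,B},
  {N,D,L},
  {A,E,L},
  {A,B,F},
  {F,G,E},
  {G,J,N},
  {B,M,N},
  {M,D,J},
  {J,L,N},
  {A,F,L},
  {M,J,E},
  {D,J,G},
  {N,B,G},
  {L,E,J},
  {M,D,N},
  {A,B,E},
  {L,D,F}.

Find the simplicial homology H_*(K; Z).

Order the vertices as A < B < D < E < F < G < J < L < M < N. Listing each simplex with vertices in this order, K has dimension 2 with simplices:

  0-simplices (10): A, B, D, E, F, G, J, L, M, N
  1-simplices (30): AB, AE, AF, AL, BE, BF, BG, BM, BN, DF, DG, DJ, DL, DM, DN, EF, EG, EJ, EL, EM, FG, FL, FM, GJ, GN, JL, JM, JN, LN, MN
  2-simplices (20): ABE, ABF, AEL, AFL, BEG, BFM, BGN, BMN, DFG, DFL, DGJ, DJM, DLN, DMN, EFG, EFM, EJL, EJM, GJN, JLN

Hence C_0 ≅ Z^10, C_1 ≅ Z^30, C_2 ≅ Z^20.

The boundary map ∂_1: C_1 → C_0 maps an edge to its endpoints' difference, ∂[p,q] = q − p.
This gives a 10×30 integer matrix of rank 9; reducing to Smith normal form yields diagonal entries (1,1,1,1,1,1,1,1,1).

The boundary map ∂_2: C_2 → C_1 maps a triangle to the signed sum of its edges. For instance
  ∂DJM = JM − DM + DJ,
  ∂EJM = JM − EM + EJ.
The resulting 30×20 matrix has rank 20, and its Smith normal form has invariant factors (1,1,1,1,1,1,1,1,1,1,1,1,1,1,1,1,1,1,1,2).

Now H_k = ker ∂_k / im ∂_{k+1}, so:

  H_0: rank C_0 − rank ∂_1 = 10 − 9 = 1, and the invariant factors of ∂_1 are all 1, so H_0 ≅ Z.
  H_1: rank ker ∂_1 − rank ∂_2 = (30 − 9) − 20 = 1, and ∂_2 has invariant factor 2 > 1, so H_1 ≅ Z × Z/2.
  H_2: rank ker ∂_2 − rank ∂_3 = (20 − 20) − 0 = 0, and there is no ∂_3, so H_2 ≅ 0.

H_0 ≅ Z,  H_1 ≅ Z × Z/2,  H_2 = 0.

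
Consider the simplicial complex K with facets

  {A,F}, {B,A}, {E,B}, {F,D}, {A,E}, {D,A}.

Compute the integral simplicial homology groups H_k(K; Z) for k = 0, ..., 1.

H_0 = Z,  H_1 = Z^2.

K has 5 vertices, 6 edges.
rank ∂_0 = 0, rank ∂_1 = 4 ⇒ b_0 = 5 − 0 − 4 = 1; all invariant factors of ∂_1 are 1 so no torsion. So H_0 = Z.
rank ∂_1 = 4, rank ∂_2 = 0 ⇒ b_1 = 6 − 4 − 0 = 2. So H_1 = Z^2.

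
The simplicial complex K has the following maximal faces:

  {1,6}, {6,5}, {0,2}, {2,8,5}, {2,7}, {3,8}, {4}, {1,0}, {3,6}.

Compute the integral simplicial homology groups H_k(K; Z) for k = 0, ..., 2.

H_0 = Z^2,  H_1 = Z^2,  H_2 = 0.

Fix the vertex order 0 < 1 < 2 < 3 < 4 < 5 < 6 < 7 < 8 and write every simplex with vertices in increasing order. Then dim K = 2 and the simplices of K are:

  0-simplices (9): [0], [1], [2], [3], [4], [5], [6], [7], [8]
  1-simplices (10): [0,1], [0,2], [1,6], [2,5], [2,7], [2,8], [3,6], [3,8], [5,6], [5,8]
  2-simplices (1): [2,5,8]

so the chain groups are C_0 ≅ Z^9, C_1 ≅ Z^10, C_2 ≅ Z^1.

Boundary ∂_1: C_1 → C_0 is given by ∂[p,q] = [q] − [p].
The 9×10 boundary matrix has rank 7 and Smith normal form diag(1,1,1,1,1,1,1).

∂_2: C_2 → C_1 acts by ∂[p,q,r] = [q,r] − [p,r] + [p,q]. For instance
  ∂[2,5,8] = [5,8] − [2,8] + [2,5].
The resulting 10×1 matrix has rank 1, and its Smith normal form has invariant factors (1).

Computing H_k = (kernel of ∂_k) / (image of ∂_{k+1}):

  H_0: rank C_0 − rank ∂_1 = 9 − 7 = 2, and the invariant factors of ∂_1 are all 1, so H_0 ≅ Z^2.
  H_1: rank ker ∂_1 − rank ∂_2 = (10 − 7) − 1 = 2, and the invariant factors of ∂_2 are all 1, so H_1 ≅ Z^2.
  H_2: rank ker ∂_2 − rank ∂_3 = (1 − 1) − 0 = 0, and there is no ∂_3, so H_2 ≅ 0.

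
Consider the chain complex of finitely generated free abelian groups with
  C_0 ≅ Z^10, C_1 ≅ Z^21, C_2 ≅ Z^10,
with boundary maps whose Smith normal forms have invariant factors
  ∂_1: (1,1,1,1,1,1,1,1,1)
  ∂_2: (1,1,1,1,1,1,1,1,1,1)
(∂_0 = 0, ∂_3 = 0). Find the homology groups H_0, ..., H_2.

H_0: b_0 = 10 − 0 − 9 = 1; torsion from ∂_1 factors > 1: none. So H_0 ≅ Z.
H_1: b_1 = 21 − 9 − 10 = 2; torsion from ∂_2 factors > 1: none. So H_1 ≅ Z^2.
H_2: b_2 = 10 − 10 − 0 = 0; torsion from ∂_3 factors > 1: none. So H_2 ≅ 0.

H_0 ≅ Z,  H_1 ≅ Z^2,  H_2 = 0.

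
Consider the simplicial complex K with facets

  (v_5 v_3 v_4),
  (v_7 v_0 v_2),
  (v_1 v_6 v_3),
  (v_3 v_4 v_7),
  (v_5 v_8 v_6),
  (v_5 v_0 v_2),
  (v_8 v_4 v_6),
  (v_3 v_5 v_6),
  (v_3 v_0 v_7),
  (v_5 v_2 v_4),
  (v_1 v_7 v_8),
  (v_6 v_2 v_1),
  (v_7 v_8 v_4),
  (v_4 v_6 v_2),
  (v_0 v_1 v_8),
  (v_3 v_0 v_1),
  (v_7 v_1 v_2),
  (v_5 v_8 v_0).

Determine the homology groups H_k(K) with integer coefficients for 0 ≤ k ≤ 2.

H_0 ≅ Z,  H_1 ≅ Z ⊕ Z/2,  H_2 = 0.

We work with the vertex ordering v_0 < v_1 < v_2 < v_3 < v_4 < v_5 < v_6 < v_7 < v_8. The simplices of K, each written with vertices in increasing order, are:

  0-simplices (9): [v_0], [v_1], [v_2], [v_3], [v_4], [v_5], [v_6], [v_7], [v_8]
  1-simplices (27): (27 of them)
  2-simplices (18): (18 of them)

Hence C_0 ≅ Z^9, C_1 ≅ Z^27, C_2 ≅ Z^18.

The boundary map ∂_1: C_1 → C_0 maps an edge to its endpoints' difference, ∂[p,q] = q − p.
As a 9×27 matrix over Z this has rank 8, with invariant factors (1,1,1,1,1,1,1,1).

∂_2: C_2 → C_1 maps a triangle to the signed sum of its edges. For instance
  ∂[v_0,v_1,v_3] = [v_1,v_3] − [v_0,v_3] + [v_0,v_1],
  ∂[v_1,v_2,v_7] = [v_2,v_7] − [v_1,v_7] + [v_1,v_2].
This gives a 27×18 integer matrix of rank 18; reducing to Smith normal form yields diagonal entries (1,1,1,1,1,1,1,1,1,1,1,1,1,1,1,1,1,2).

From H_k ≅ ker(∂_k) / im(∂_{k+1}) we obtain:

  H_0: rank C_0 − rank ∂_1 = 9 − 8 = 1, and the invariant factors of ∂_1 are all 1, so H_0 ≅ Z.
  H_1: rank ker ∂_1 − rank ∂_2 = (27 − 8) − 18 = 1, and ∂_2 has invariant factor 2 > 1, so H_1 ≅ Z ⊕ Z/2.
  H_2: rank ker ∂_2 − rank ∂_3 = (18 − 18) − 0 = 0, and there is no ∂_3, so H_2 ≅ 0.

(K is a triangulation of the Klein bottle.)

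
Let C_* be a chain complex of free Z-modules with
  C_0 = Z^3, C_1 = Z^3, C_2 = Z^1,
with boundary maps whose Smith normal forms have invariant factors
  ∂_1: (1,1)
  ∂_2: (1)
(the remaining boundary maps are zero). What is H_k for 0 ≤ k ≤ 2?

H_0 ≅ Z,  H_1 = 0,  H_2 = 0.

H_0: b_0 = 3 − 0 − 2 = 1; torsion from ∂_1 factors > 1: none. So H_0 ≅ Z.
H_1: b_1 = 3 − 2 − 1 = 0; torsion from ∂_2 factors > 1: none. So H_1 ≅ 0.
H_2: b_2 = 1 − 1 − 0 = 0; torsion from ∂_3 factors > 1: none. So H_2 ≅ 0.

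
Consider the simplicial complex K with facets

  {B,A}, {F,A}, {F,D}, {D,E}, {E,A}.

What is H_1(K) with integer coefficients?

Fix the vertex order A < B < D < E < F and write every simplex with vertices in increasing order. Then dim K = 1 and the simplices of K are:

  0-simplices (5): A, B, D, E, F
  1-simplices (5): AB, AE, AF, DE, DF

so the chain groups are C_0 ≅ Z^5, C_1 ≅ Z^5.

Boundary ∂_1: C_1 → C_0 is given by ∂[p,q] = [q] − [p]. For instance
  ∂AB = B − A.
The resulting 5×5 matrix has rank 4, and its Smith normal form has invariant factors (1,1,1,1).

Computing H_k = (kernel of ∂_k) / (image of ∂_{k+1}):

  H_1: rank ker ∂_1 − rank ∂_2 = (5 − 4) − 0 = 1, and there is no ∂_2, so H_1 ≅ Z.

H_1 ≅ Z.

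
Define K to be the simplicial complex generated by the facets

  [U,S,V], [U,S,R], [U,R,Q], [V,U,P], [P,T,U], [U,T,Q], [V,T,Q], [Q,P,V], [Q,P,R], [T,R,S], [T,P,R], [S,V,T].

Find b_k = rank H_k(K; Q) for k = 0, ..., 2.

Take the total order P < Q < R < S < T < U < V on the vertex set. Then K (dimension 2) consists of the simplices:

  0-simplices (7): P, Q, R, S, T, U, V
  1-simplices (18): PQ, PR, PT, PU, PV, QR, QT, QU, QV, RS, RT, RU, ST, SU, SV, TU, TV, UV
  2-simplices (12): PQR, PQV, PRT, PTU, PUV, QRU, QTU, QTV, RST, RSU, STV, SUV

so the chain groups are C_0 ≅ Z^7, C_1 ≅ Z^18, C_2 ≅ Z^12.

∂_1: C_1 → C_0 is given by ∂[p,q] = [q] − [p]. For instance
  ∂ST = T − S.
This gives a 7×18 integer matrix of rank 6; reducing to Smith normal form yields diagonal entries (1,1,1,1,1,1).

The boundary map ∂_2: C_2 → C_1 acts by ∂[p,q,r] = [q,r] − [p,r] + [p,q]. For instance
  ∂STV = TV − SV + ST,
  ∂QTU = TU − QU + QT.
The resulting 18×12 matrix has rank 12, and its Smith normal form has invariant factors (1,1,1,1,1,1,1,1,1,1,1,2).

Reading off H_k = ker ∂_k / im ∂_{k+1}:

  H_0: rank C_0 − rank ∂_1 = 7 − 6 = 1, and the invariant factors of ∂_1 are all 1, so H_0 = Z.
  H_1: rank ker ∂_1 − rank ∂_2 = (18 − 6) − 12 = 0, and ∂_2 has invariant factor 2 > 1, so H_1 = Z/2Z.
  H_2: rank ker ∂_2 − rank ∂_3 = (12 − 12) − 0 = 0, and there is no ∂_3, so H_2 = 0.

Hence the Betti numbers are b_0 = 1, b_1 = 0, b_2 = 0.

b_0 = 1, b_1 = 0, b_2 = 0.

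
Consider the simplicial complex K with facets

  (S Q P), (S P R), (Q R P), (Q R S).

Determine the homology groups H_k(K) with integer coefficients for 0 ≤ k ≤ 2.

K has 4 vertices, 6 edges, 4 triangles.
rank ∂_0 = 0, rank ∂_1 = 3 ⇒ b_0 = 4 − 0 − 3 = 1; all invariant factors of ∂_1 are 1 so no torsion. So H_0 = Z.
rank ∂_1 = 3, rank ∂_2 = 3 ⇒ b_1 = 6 − 3 − 3 = 0; all invariant factors of ∂_2 are 1 so no torsion. So H_1 = 0.
rank ∂_2 = 3, rank ∂_3 = 0 ⇒ b_2 = 4 − 3 − 0 = 1. So H_2 = Z.

H_0 ≅ Z,  H_1 = 0,  H_2 ≅ Z.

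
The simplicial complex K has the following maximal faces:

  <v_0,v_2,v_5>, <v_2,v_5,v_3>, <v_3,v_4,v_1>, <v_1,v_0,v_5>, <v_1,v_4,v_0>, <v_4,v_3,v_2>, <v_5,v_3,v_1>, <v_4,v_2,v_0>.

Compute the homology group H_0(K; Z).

H_0 ≅ Z.

Fix the vertex order v_0 < v_1 < v_2 < v_3 < v_4 < v_5 and write every simplex with vertices in increasing order. Then dim K = 2 and the simplices of K are:

  0-simplices (6): [v_0], [v_1], [v_2], [v_3], [v_4], [v_5]
  1-simplices (12): [v_0,v_1], [v_0,v_2], [v_0,v_4], [v_0,v_5], [v_1,v_3], [v_1,v_4], [v_1,v_5], [v_2,v_3], [v_2,v_4], [v_2,v_5], [v_3,v_4], [v_3,v_5]
  2-simplices (8): [v_0,v_1,v_4], [v_0,v_1,v_5], [v_0,v_2,v_4], [v_0,v_2,v_5], [v_1,v_3,v_4], [v_1,v_3,v_5], [v_2,v_3,v_4], [v_2,v_3,v_5]

giving chain groups C_0 ≅ Z^6, C_1 ≅ Z^12, C_2 ≅ Z^8.

The boundary map ∂_1: C_1 → C_0 sends each edge [p,q] (with p < q) to q − p.
The resulting 6×12 matrix has rank 5, and its Smith normal form has invariant factors (1,1,1,1,1).

The boundary map ∂_2: C_2 → C_1 maps a triangle to the signed sum of its edges. For instance
  ∂[v_0,v_1,v_4] = [v_1,v_4] − [v_0,v_4] + [v_0,v_1],
  ∂[v_1,v_3,v_4] = [v_3,v_4] − [v_1,v_4] + [v_1,v_3].
This gives a 12×8 integer matrix of rank 7; reducing to Smith normal form yields diagonal entries (1,1,1,1,1,1,1).

Reading off H_k = ker ∂_k / im ∂_{k+1}:

  H_0: rank C_0 − rank ∂_1 = 6 − 5 = 1, and the invariant factors of ∂_1 are all 1, so H_0 = Z.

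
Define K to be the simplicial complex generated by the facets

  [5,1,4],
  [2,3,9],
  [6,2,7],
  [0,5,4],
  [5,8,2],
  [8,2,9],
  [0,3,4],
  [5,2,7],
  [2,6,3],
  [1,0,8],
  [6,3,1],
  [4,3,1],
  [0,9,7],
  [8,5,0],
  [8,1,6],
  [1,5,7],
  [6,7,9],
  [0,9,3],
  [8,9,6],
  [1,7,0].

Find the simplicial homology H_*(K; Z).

H_0 = Z,  H_1 = Z × Z/2,  H_2 = 0.

We work with the vertex ordering 0 < 1 < 2 < 3 < 4 < 5 < 6 < 7 < 8 < 9. The simplices of K, each written with vertices in increasing order, are:

  0-simplices (10): [0], [1], [2], [3], [4], [5], [6], [7], [8], [9]
  1-simplices (30): (30 of them)
  2-simplices (20): (20 of them)

Hence C_0 ≅ Z^10, C_1 ≅ Z^30, C_2 ≅ Z^20.

∂_1: C_1 → C_0 sends each edge [p,q] (with p < q) to q − p. For instance
  ∂[5,7] = [7] − [5].
This gives a 10×30 integer matrix of rank 9; reducing to Smith normal form yields diagonal entries (1,1,1,1,1,1,1,1,1).

∂_2: C_2 → C_1 sends each 2-simplex [p,q,r] to [q,r] − [p,r] + [p,q]. For instance
  ∂[1,3,6] = [3,6] − [1,6] + [1,3],
  ∂[0,3,4] = [3,4] − [0,4] + [0,3].
The 30×20 boundary matrix has rank 20 and Smith normal form diag(1,1,1,1,1,1,1,1,1,1,1,1,1,1,1,1,1,1,1,2).

Reading off H_k = ker ∂_k / im ∂_{k+1}:

  H_0: rank C_0 − rank ∂_1 = 10 − 9 = 1, and the invariant factors of ∂_1 are all 1, so H_0 ≅ Z.
  H_1: rank ker ∂_1 − rank ∂_2 = (30 − 9) − 20 = 1, and ∂_2 has invariant factor 2 > 1, so H_1 ≅ Z × Z/2.
  H_2: rank ker ∂_2 − rank ∂_3 = (20 − 20) − 0 = 0, and there is no ∂_3, so H_2 ≅ 0.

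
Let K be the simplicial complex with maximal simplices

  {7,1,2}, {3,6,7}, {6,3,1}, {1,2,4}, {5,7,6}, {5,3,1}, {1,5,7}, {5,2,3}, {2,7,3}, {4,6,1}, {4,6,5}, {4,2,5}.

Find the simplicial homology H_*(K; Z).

Take the total order 1 < 2 < 3 < 4 < 5 < 6 < 7 on the vertex set. Then K (dimension 2) consists of the simplices:

  0-simplices (7): [1], [2], [3], [4], [5], [6], [7]
  1-simplices (18): [1,2], [1,3], [1,4], [1,5], [1,6], [1,7], [2,3], [2,4], [2,5], [2,7], [3,5], [3,6], [3,7], [4,5], [4,6], [5,6], [5,7], [6,7]
  2-simplices (12): [1,2,4], [1,2,7], [1,3,5], [1,3,6], [1,4,6], [1,5,7], [2,3,5], [2,3,7], [2,4,5], [3,6,7], [4,5,6], [5,6,7]

giving chain groups C_0 ≅ Z^7, C_1 ≅ Z^18, C_2 ≅ Z^12.

The boundary map ∂_1: C_1 → C_0 sends each edge [p,q] (with p < q) to q − p.
The resulting 7×18 matrix has rank 6, and its Smith normal form has invariant factors (1,1,1,1,1,1).

∂_2: C_2 → C_1 acts by ∂[p,q,r] = [q,r] − [p,r] + [p,q]. For instance
  ∂[5,6,7] = [6,7] − [5,7] + [5,6],
  ∂[1,2,7] = [2,7] − [1,7] + [1,2].
This gives a 18×12 integer matrix of rank 12; reducing to Smith normal form yields diagonal entries (1,1,1,1,1,1,1,1,1,1,1,2).

Computing H_k = (kernel of ∂_k) / (image of ∂_{k+1}):

  H_0: rank C_0 − rank ∂_1 = 7 − 6 = 1, and the invariant factors of ∂_1 are all 1, so H_0 = Z.
  H_1: rank ker ∂_1 − rank ∂_2 = (18 − 6) − 12 = 0, and ∂_2 has invariant factor 2 > 1, so H_1 = Z_2.
  H_2: rank ker ∂_2 − rank ∂_3 = (12 − 12) − 0 = 0, and there is no ∂_3, so H_2 = 0.

H_0 ≅ Z,  H_1 ≅ Z_2,  H_2 = 0.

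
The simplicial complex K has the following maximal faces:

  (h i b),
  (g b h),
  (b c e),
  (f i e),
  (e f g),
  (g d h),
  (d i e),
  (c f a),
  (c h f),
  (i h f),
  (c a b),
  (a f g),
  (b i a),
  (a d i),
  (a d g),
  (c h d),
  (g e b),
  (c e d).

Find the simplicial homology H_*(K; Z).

H_0 = Z,  H_1 = Z^2,  H_2 = Z.

K has 9 vertices, 27 edges, 18 triangles.
rank ∂_0 = 0, rank ∂_1 = 8 ⇒ b_0 = 9 − 0 − 8 = 1; all invariant factors of ∂_1 are 1 so no torsion. So H_0 ≅ Z.
rank ∂_1 = 8, rank ∂_2 = 17 ⇒ b_1 = 27 − 8 − 17 = 2; all invariant factors of ∂_2 are 1 so no torsion. So H_1 ≅ Z^2.
rank ∂_2 = 17, rank ∂_3 = 0 ⇒ b_2 = 18 − 17 − 0 = 1. So H_2 ≅ Z.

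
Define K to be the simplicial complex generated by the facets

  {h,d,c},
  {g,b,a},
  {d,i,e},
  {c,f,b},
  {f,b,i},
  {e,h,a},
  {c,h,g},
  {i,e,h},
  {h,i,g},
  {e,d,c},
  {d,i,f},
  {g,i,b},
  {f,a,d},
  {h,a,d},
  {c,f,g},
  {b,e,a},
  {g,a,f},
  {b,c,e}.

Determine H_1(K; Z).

H_1 ≅ Z ⊕ Z/2.

Order the vertices as a < b < c < d < e < f < g < h < i. Listing each simplex with vertices in this order, K has dimension 2 with simplices:

  0-simplices (9): a, b, c, d, e, f, g, h, i
  1-simplices (27): ab, ad, ae, af, ag, ah, bc, be, bf, bg, bi, cd, ce, cf, cg, ch, de, df, dh, di, eh, ei, fg, fi, gh, gi, hi
  2-simplices (18): abe, abg, adf, adh, aeh, afg, bce, bcf, bfi, bgi, cde, cdh, cfg, cgh, dei, dfi, ehi, ghi

so the chain groups are C_0 ≅ Z^9, C_1 ≅ Z^27, C_2 ≅ Z^18.

Boundary ∂_1: C_1 → C_0 maps an edge to its endpoints' difference, ∂[p,q] = q − p. For instance
  ∂eh = h − e.
This gives a 9×27 integer matrix of rank 8; reducing to Smith normal form yields diagonal entries (1,1,1,1,1,1,1,1).

Boundary ∂_2: C_2 → C_1 acts by ∂[p,q,r] = [q,r] − [p,r] + [p,q]. For instance
  ∂cdh = dh − ch + cd,
  ∂ehi = hi − ei + eh.
The resulting 27×18 matrix has rank 18, and its Smith normal form has invariant factors (1,1,1,1,1,1,1,1,1,1,1,1,1,1,1,1,1,2).

From H_k ≅ ker(∂_k) / im(∂_{k+1}) we obtain:

  H_1: rank ker ∂_1 − rank ∂_2 = (27 − 8) − 18 = 1, and ∂_2 has invariant factor 2 > 1, so H_1 = Z ⊕ Z/2.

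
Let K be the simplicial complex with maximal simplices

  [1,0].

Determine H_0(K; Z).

H_0 = Z.

Order the vertices as 0 < 1. Listing each simplex with vertices in this order, K has dimension 1 with simplices:

  0-simplices (2): [0], [1]
  1-simplices (1): [0,1]

so the chain groups are C_0 ≅ Z^2, C_1 ≅ Z^1.

The boundary map ∂_1: C_1 → C_0 sends each edge [p,q] (with p < q) to q − p.
The resulting 2×1 matrix has rank 1, and its Smith normal form has invariant factors (1).

Now H_k = ker ∂_k / im ∂_{k+1}, so:

  H_0: rank C_0 − rank ∂_1 = 2 − 1 = 1, and the invariant factors of ∂_1 are all 1, so H_0 = Z.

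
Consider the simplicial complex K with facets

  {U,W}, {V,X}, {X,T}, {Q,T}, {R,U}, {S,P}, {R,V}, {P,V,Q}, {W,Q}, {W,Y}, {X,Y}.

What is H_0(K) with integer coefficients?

Take the total order P < Q < R < S < T < U < V < W < X < Y on the vertex set. Then K (dimension 2) consists of the simplices:

  0-simplices (10): P, Q, R, S, T, U, V, W, X, Y
  1-simplices (13): PQ, PS, PV, QT, QV, QW, RU, RV, TX, UW, VX, WY, XY
  2-simplices (1): PQV

giving chain groups C_0 ≅ Z^10, C_1 ≅ Z^13, C_2 ≅ Z^1.

∂_1: C_1 → C_0 is given by ∂[p,q] = [q] − [p]. For instance
  ∂PV = V − P.
The 10×13 boundary matrix has rank 9 and Smith normal form diag(1,1,1,1,1,1,1,1,1).

∂_2: C_2 → C_1 acts by ∂[p,q,r] = [q,r] − [p,r] + [p,q]. For instance
  ∂PQV = QV − PV + PQ.
The 13×1 boundary matrix has rank 1 and Smith normal form diag(1).

From H_k ≅ ker(∂_k) / im(∂_{k+1}) we obtain:

  H_0: rank C_0 − rank ∂_1 = 10 − 9 = 1, and the invariant factors of ∂_1 are all 1, so H_0 = Z.

H_0 ≅ Z.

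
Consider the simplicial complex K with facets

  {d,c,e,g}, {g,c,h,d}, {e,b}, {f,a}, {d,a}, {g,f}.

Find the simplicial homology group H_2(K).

We work with the vertex ordering a < b < c < d < e < f < g < h. The simplices of K, each written with vertices in increasing order, are:

  0-simplices (8): a, b, c, d, e, f, g, h
  1-simplices (13): ad, af, be, cd, ce, cg, ch, de, dg, dh, eg, fg, gh
  2-simplices (7): cde, cdg, cdh, ceg, cgh, deg, dgh
  3-simplices (2): cdeg, cdgh

so the chain groups are C_0 ≅ Z^8, C_1 ≅ Z^13, C_2 ≅ Z^7, C_3 ≅ Z^2.

Boundary ∂_1: C_1 → C_0 is given by ∂[p,q] = [q] − [p]. For instance
  ∂af = f − a.
The 8×13 boundary matrix has rank 7 and Smith normal form diag(1,1,1,1,1,1,1).

∂_2: C_2 → C_1 acts by ∂[p,q,r] = [q,r] − [p,r] + [p,q]. For instance
  ∂cdg = dg − cg + cd,
  ∂dgh = gh − dh + dg.
As a 13×7 matrix over Z this has rank 5, with invariant factors (1,1,1,1,1).

∂_3: C_3 → C_2 sends each 3-simplex σ to the alternating sum Σ_i (−1)^i (σ with its i-th vertex removed). For instance
  ∂cdgh = dgh − cgh + cdh − cdg,
  ∂cdeg = deg − ceg + cdg − cde.
As a 7×2 matrix over Z this has rank 2, with invariant factors (1,1).

From H_k ≅ ker(∂_k) / im(∂_{k+1}) we obtain:

  H_2: rank ker ∂_2 − rank ∂_3 = (7 − 5) − 2 = 0, and the invariant factors of ∂_3 are all 1, so H_2 ≅ 0.

H_2 ≅ 0.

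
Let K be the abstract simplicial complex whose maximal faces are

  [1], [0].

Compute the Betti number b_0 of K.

Order the vertices as 0 < 1. Listing each simplex with vertices in this order, K has dimension 0 with simplices:

  0-simplices (2): [0], [1]

giving chain groups C_0 ≅ Z^2.

Reading off H_k = ker ∂_k / im ∂_{k+1}:

  H_0: rank C_0 − rank ∂_1 = 2 − 0 = 2, and there is no ∂_1, so H_0 ≅ Z^2.

(K is a triangulation of a set of 2 points.)

Hence the Betti numbers are b_0 = 2.

b_0 = 2.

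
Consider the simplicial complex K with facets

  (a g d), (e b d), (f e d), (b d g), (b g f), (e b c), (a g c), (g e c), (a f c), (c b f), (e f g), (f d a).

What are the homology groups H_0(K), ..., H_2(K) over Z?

H_0 ≅ Z,  H_1 ≅ Z/2,  H_2 = 0.

Order the vertices as a < b < c < d < e < f < g. Listing each simplex with vertices in this order, K has dimension 2 with simplices:

  0-simplices (7): a, b, c, d, e, f, g
  1-simplices (18): ac, ad, af, ag, bc, bd, be, bf, bg, ce, cf, cg, de, df, dg, ef, eg, fg
  2-simplices (12): acf, acg, adf, adg, bce, bcf, bde, bdg, bfg, ceg, def, efg

giving chain groups C_0 ≅ Z^7, C_1 ≅ Z^18, C_2 ≅ Z^12.

∂_1: C_1 → C_0 is given by ∂[p,q] = [q] − [p]. For instance
  ∂bg = g − b.
This gives a 7×18 integer matrix of rank 6; reducing to Smith normal form yields diagonal entries (1,1,1,1,1,1).

Boundary ∂_2: C_2 → C_1 sends each 2-simplex [p,q,r] to [q,r] − [p,r] + [p,q]. For instance
  ∂bce = ce − be + bc,
  ∂adf = df − af + ad.
The resulting 18×12 matrix has rank 12, and its Smith normal form has invariant factors (1,1,1,1,1,1,1,1,1,1,1,2).

Reading off H_k = ker ∂_k / im ∂_{k+1}:

  H_0: rank C_0 − rank ∂_1 = 7 − 6 = 1, and the invariant factors of ∂_1 are all 1, so H_0 ≅ Z.
  H_1: rank ker ∂_1 − rank ∂_2 = (18 − 6) − 12 = 0, and ∂_2 has invariant factor 2 > 1, so H_1 ≅ Z/2.
  H_2: rank ker ∂_2 − rank ∂_3 = (12 − 12) − 0 = 0, and there is no ∂_3, so H_2 ≅ 0.

As a check, the Euler characteristic is 7 − 18 + 12 = 1, which agrees with 1 − 0 + 0 = 1.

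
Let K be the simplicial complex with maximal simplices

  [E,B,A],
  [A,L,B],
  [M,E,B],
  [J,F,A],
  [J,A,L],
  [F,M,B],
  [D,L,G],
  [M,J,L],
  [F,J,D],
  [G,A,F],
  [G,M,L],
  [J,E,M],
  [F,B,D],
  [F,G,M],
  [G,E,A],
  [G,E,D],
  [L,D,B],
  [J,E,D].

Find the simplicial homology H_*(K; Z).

H_0 ≅ Z,  H_1 ≅ Z^2,  H_2 ≅ Z.

Take the total order A < B < D < E < F < G < J < L < M on the vertex set. Then K (dimension 2) consists of the simplices:

  0-simplices (9): A, B, D, E, F, G, J, L, M
  1-simplices (27): AB, AE, AF, AG, AJ, AL, BD, BE, BF, BL, BM, DE, DF, DG, DJ, DL, EG, EJ, EM, FG, FJ, FM, GL, GM, JL, JM, LM
  2-simplices (18): ABE, ABL, AEG, AFG, AFJ, AJL, BDF, BDL, BEM, BFM, DEG, DEJ, DFJ, DGL, EJM, FGM, GLM, JLM

so the chain groups are C_0 ≅ Z^9, C_1 ≅ Z^27, C_2 ≅ Z^18.

Boundary ∂_1: C_1 → C_0 is given by ∂[p,q] = [q] − [p].
This gives a 9×27 integer matrix of rank 8; reducing to Smith normal form yields diagonal entries (1,1,1,1,1,1,1,1).

∂_2: C_2 → C_1 maps a triangle to the signed sum of its edges. For instance
  ∂AFJ = FJ − AJ + AF,
  ∂ABE = BE − AE + AB.
The resulting 27×18 matrix has rank 17, and its Smith normal form has invariant factors (1,1,1,1,1,1,1,1,1,1,1,1,1,1,1,1,1).

From H_k ≅ ker(∂_k) / im(∂_{k+1}) we obtain:

  H_0: rank C_0 − rank ∂_1 = 9 − 8 = 1, and the invariant factors of ∂_1 are all 1, so H_0 = Z.
  H_1: rank ker ∂_1 − rank ∂_2 = (27 − 8) − 17 = 2, and the invariant factors of ∂_2 are all 1, so H_1 = Z^2.
  H_2: rank ker ∂_2 − rank ∂_3 = (18 − 17) − 0 = 1, and there is no ∂_3, so H_2 = Z.

(K is a triangulation of the torus T^2.)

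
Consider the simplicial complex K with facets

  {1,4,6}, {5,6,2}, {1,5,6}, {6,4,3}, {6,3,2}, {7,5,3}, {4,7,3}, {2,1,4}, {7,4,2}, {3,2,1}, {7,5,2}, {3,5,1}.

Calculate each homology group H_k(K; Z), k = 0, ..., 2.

H_0 ≅ Z,  H_1 ≅ Z/2,  H_2 = 0.

We work with the vertex ordering 1 < 2 < 3 < 4 < 5 < 6 < 7. The simplices of K, each written with vertices in increasing order, are:

  0-simplices (7): [1], [2], [3], [4], [5], [6], [7]
  1-simplices (18): [1,2], [1,3], [1,4], [1,5], [1,6], [2,3], [2,4], [2,5], [2,6], [2,7], [3,4], [3,5], [3,6], [3,7], [4,6], [4,7], [5,6], [5,7]
  2-simplices (12): [1,2,3], [1,2,4], [1,3,5], [1,4,6], [1,5,6], [2,3,6], [2,4,7], [2,5,6], [2,5,7], [3,4,6], [3,4,7], [3,5,7]

so the chain groups are C_0 ≅ Z^7, C_1 ≅ Z^18, C_2 ≅ Z^12.

The boundary map ∂_1: C_1 → C_0 is given by ∂[p,q] = [q] − [p]. For instance
  ∂[2,3] = [3] − [2].
The resulting 7×18 matrix has rank 6, and its Smith normal form has invariant factors (1,1,1,1,1,1).

The boundary map ∂_2: C_2 → C_1 acts by ∂[p,q,r] = [q,r] − [p,r] + [p,q]. For instance
  ∂[3,5,7] = [5,7] − [3,7] + [3,5],
  ∂[3,4,7] = [4,7] − [3,7] + [3,4].
This gives a 18×12 integer matrix of rank 12; reducing to Smith normal form yields diagonal entries (1,1,1,1,1,1,1,1,1,1,1,2).

Computing H_k = (kernel of ∂_k) / (image of ∂_{k+1}):

  H_0: rank C_0 − rank ∂_1 = 7 − 6 = 1, and the invariant factors of ∂_1 are all 1, so H_0 = Z.
  H_1: rank ker ∂_1 − rank ∂_2 = (18 − 6) − 12 = 0, and ∂_2 has invariant factor 2 > 1, so H_1 = Z/2.
  H_2: rank ker ∂_2 − rank ∂_3 = (12 − 12) − 0 = 0, and there is no ∂_3, so H_2 = 0.

As a check, the Euler characteristic is 7 − 18 + 12 = 1, which agrees with 1 − 0 + 0 = 1.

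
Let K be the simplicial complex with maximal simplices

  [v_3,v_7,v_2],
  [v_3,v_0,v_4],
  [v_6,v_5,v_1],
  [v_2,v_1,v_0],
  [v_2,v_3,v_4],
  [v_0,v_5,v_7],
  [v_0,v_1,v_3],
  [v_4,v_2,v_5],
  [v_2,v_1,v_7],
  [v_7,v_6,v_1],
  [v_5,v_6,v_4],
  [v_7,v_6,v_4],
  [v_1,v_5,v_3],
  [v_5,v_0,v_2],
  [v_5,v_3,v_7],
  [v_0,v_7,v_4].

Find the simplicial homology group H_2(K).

H_2 ≅ Z.

Take the total order v_0 < v_1 < v_2 < v_3 < v_4 < v_5 < v_6 < v_7 on the vertex set. Then K (dimension 2) consists of the simplices:

  0-simplices (8): [v_0], [v_1], [v_2], [v_3], [v_4], [v_5], [v_6], [v_7]
  1-simplices (24): (24 of them)
  2-simplices (16): (16 of them)

Hence C_0 ≅ Z^8, C_1 ≅ Z^24, C_2 ≅ Z^16.

Boundary ∂_1: C_1 → C_0 maps an edge to its endpoints' difference, ∂[p,q] = q − p. For instance
  ∂[v_1,v_3] = [v_3] − [v_1].
The resulting 8×24 matrix has rank 7, and its Smith normal form has invariant factors (1,1,1,1,1,1,1).

The boundary map ∂_2: C_2 → C_1 sends each 2-simplex [p,q,r] to [q,r] − [p,r] + [p,q]. For instance
  ∂[v_2,v_3,v_4] = [v_3,v_4] − [v_2,v_4] + [v_2,v_3],
  ∂[v_1,v_6,v_7] = [v_6,v_7] − [v_1,v_7] + [v_1,v_6].
As a 24×16 matrix over Z this has rank 15, with invariant factors (1,1,1,1,1,1,1,1,1,1,1,1,1,1,1).

Computing H_k = (kernel of ∂_k) / (image of ∂_{k+1}):

  H_2: rank ker ∂_2 − rank ∂_3 = (16 − 15) − 0 = 1, and there is no ∂_3, so H_2 = Z.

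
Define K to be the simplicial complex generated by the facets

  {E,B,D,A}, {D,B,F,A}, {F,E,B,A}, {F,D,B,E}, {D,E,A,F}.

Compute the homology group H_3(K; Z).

Order the vertices as A < B < D < E < F. Listing each simplex with vertices in this order, K has dimension 3 with simplices:

  0-simplices (5): A, B, D, E, F
  1-simplices (10): AB, AD, AE, AF, BD, BE, BF, DE, DF, EF
  2-simplices (10): ABD, ABE, ABF, ADE, ADF, AEF, BDE, BDF, BEF, DEF
  3-simplices (5): ABDE, ABDF, ABEF, ADEF, BDEF

Hence C_0 ≅ Z^5, C_1 ≅ Z^10, C_2 ≅ Z^10, C_3 ≅ Z^5.

The boundary map ∂_1: C_1 → C_0 sends each edge [p,q] (with p < q) to q − p. For instance
  ∂BD = D − B.
The resulting 5×10 matrix has rank 4, and its Smith normal form has invariant factors (1,1,1,1).

∂_2: C_2 → C_1 maps a triangle to the signed sum of its edges. For instance
  ∂BEF = EF − BF + BE,
  ∂AEF = EF − AF + AE.
As a 10×10 matrix over Z this has rank 6, with invariant factors (1,1,1,1,1,1).

Boundary ∂_3: C_3 → C_2 sends each 3-simplex σ to the alternating sum Σ_i (−1)^i (σ with its i-th vertex removed). For instance
  ∂ABDF = BDF − ADF + ABF − ABD,
  ∂BDEF = DEF − BEF + BDF − BDE.
The 10×5 boundary matrix has rank 4 and Smith normal form diag(1,1,1,1).

Computing H_k = (kernel of ∂_k) / (image of ∂_{k+1}):

  H_3: rank ker ∂_3 − rank ∂_4 = (5 − 4) − 0 = 1, and there is no ∂_4, so H_3 = Z.

H_3 = Z.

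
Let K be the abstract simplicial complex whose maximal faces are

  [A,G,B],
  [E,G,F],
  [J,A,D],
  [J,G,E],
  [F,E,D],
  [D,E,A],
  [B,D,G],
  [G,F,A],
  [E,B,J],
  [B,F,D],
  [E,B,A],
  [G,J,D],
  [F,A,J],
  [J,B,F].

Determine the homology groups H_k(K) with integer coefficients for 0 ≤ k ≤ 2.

H_0 = Z,  H_1 = Z^2,  H_2 = Z.

K has 7 vertices, 21 edges, 14 triangles.
rank ∂_0 = 0, rank ∂_1 = 6 ⇒ b_0 = 7 − 0 − 6 = 1; all invariant factors of ∂_1 are 1 so no torsion. So H_0 ≅ Z.
rank ∂_1 = 6, rank ∂_2 = 13 ⇒ b_1 = 21 − 6 − 13 = 2; all invariant factors of ∂_2 are 1 so no torsion. So H_1 ≅ Z^2.
rank ∂_2 = 13, rank ∂_3 = 0 ⇒ b_2 = 14 − 13 − 0 = 1. So H_2 ≅ Z.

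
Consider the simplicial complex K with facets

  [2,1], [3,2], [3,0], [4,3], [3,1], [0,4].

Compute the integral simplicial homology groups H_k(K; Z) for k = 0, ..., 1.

Fix the vertex order 0 < 1 < 2 < 3 < 4 and write every simplex with vertices in increasing order. Then dim K = 1 and the simplices of K are:

  0-simplices (5): [0], [1], [2], [3], [4]
  1-simplices (6): [0,3], [0,4], [1,2], [1,3], [2,3], [3,4]

so the chain groups are C_0 ≅ Z^5, C_1 ≅ Z^6.

The boundary map ∂_1: C_1 → C_0 sends each edge [p,q] (with p < q) to q − p.
The resulting 5×6 matrix has rank 4, and its Smith normal form has invariant factors (1,1,1,1).

Reading off H_k = ker ∂_k / im ∂_{k+1}:

  H_0: rank C_0 − rank ∂_1 = 5 − 4 = 1, and the invariant factors of ∂_1 are all 1, so H_0 ≅ Z.
  H_1: rank ker ∂_1 − rank ∂_2 = (6 − 4) − 0 = 2, and there is no ∂_2, so H_1 ≅ Z^2.

As a check, the Euler characteristic is 5 − 6 = -1, which agrees with 1 − 2 = -1.

H_0 ≅ Z,  H_1 ≅ Z^2.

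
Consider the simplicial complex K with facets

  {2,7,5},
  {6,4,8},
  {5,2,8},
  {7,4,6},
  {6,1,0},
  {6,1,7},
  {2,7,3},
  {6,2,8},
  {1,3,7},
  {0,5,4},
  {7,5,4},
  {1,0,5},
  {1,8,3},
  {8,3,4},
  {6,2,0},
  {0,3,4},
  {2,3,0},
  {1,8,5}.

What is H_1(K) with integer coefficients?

Order the vertices as 0 < 1 < 2 < 3 < 4 < 5 < 6 < 7 < 8. Listing each simplex with vertices in this order, K has dimension 2 with simplices:

  0-simplices (9): [0], [1], [2], [3], [4], [5], [6], [7], [8]
  1-simplices (27): (27 of them)
  2-simplices (18): [0,1,5], [0,1,6], [0,2,3], [0,2,6], [0,3,4], [0,4,5], [1,3,7], [1,3,8], [1,5,8], [1,6,7], [2,3,7], [2,5,7], [2,5,8], [2,6,8], [3,4,8], [4,5,7], [4,6,7], [4,6,8]

so the chain groups are C_0 ≅ Z^9, C_1 ≅ Z^27, C_2 ≅ Z^18.

∂_1: C_1 → C_0 is given by ∂[p,q] = [q] − [p].
As a 9×27 matrix over Z this has rank 8, with invariant factors (1,1,1,1,1,1,1,1).

Boundary ∂_2: C_2 → C_1 acts by ∂[p,q,r] = [q,r] − [p,r] + [p,q]. For instance
  ∂[0,2,3] = [2,3] − [0,3] + [0,2],
  ∂[1,5,8] = [5,8] − [1,8] + [1,5].
As a 27×18 matrix over Z this has rank 17, with invariant factors (1,1,1,1,1,1,1,1,1,1,1,1,1,1,1,1,1).

Computing H_k = (kernel of ∂_k) / (image of ∂_{k+1}):

  H_1: rank ker ∂_1 − rank ∂_2 = (27 − 8) − 17 = 2, and the invariant factors of ∂_2 are all 1, so H_1 = Z^2.

H_1 = Z^2.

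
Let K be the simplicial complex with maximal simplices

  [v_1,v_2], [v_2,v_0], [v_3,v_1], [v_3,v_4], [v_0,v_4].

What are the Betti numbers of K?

K has 5 vertices, 5 edges.
rank ∂_0 = 0, rank ∂_1 = 4 ⇒ b_0 = 5 − 0 − 4 = 1; all invariant factors of ∂_1 are 1 so no torsion. So H_0 = Z.
rank ∂_1 = 4, rank ∂_2 = 0 ⇒ b_1 = 5 − 4 − 0 = 1. So H_1 = Z.

b_0 = 1, b_1 = 1.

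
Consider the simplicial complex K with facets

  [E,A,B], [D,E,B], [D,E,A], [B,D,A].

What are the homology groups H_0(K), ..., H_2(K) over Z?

H_0 = Z,  H_1 = 0,  H_2 = Z.

Fix the vertex order A < B < D < E and write every simplex with vertices in increasing order. Then dim K = 2 and the simplices of K are:

  0-simplices (4): A, B, D, E
  1-simplices (6): AB, AD, AE, BD, BE, DE
  2-simplices (4): ABD, ABE, ADE, BDE

so the chain groups are C_0 ≅ Z^4, C_1 ≅ Z^6, C_2 ≅ Z^4.

Boundary ∂_1: C_1 → C_0 sends each edge [p,q] (with p < q) to q − p.
As a 4×6 matrix over Z this has rank 3, with invariant factors (1,1,1).

Boundary ∂_2: C_2 → C_1 maps a triangle to the signed sum of its edges. For instance
  ∂ABD = BD − AD + AB,
  ∂BDE = DE − BE + BD.
The 6×4 boundary matrix has rank 3 and Smith normal form diag(1,1,1).

Reading off H_k = ker ∂_k / im ∂_{k+1}:

  H_0: rank C_0 − rank ∂_1 = 4 − 3 = 1, and the invariant factors of ∂_1 are all 1, so H_0 ≅ Z.
  H_1: rank ker ∂_1 − rank ∂_2 = (6 − 3) − 3 = 0, and the invariant factors of ∂_2 are all 1, so H_1 ≅ 0.
  H_2: rank ker ∂_2 − rank ∂_3 = (4 − 3) − 0 = 1, and there is no ∂_3, so H_2 ≅ Z.

(K is a triangulation of the 2-sphere S^2.)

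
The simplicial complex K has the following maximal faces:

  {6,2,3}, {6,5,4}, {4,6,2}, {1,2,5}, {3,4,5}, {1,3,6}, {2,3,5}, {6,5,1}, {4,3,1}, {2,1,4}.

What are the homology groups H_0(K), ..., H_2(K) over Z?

H_0 ≅ Z,  H_1 ≅ Z/2,  H_2 = 0.

K has 6 vertices, 15 edges, 10 triangles.
rank ∂_0 = 0, rank ∂_1 = 5 ⇒ b_0 = 6 − 0 − 5 = 1; all invariant factors of ∂_1 are 1 so no torsion. So H_0 = Z.
rank ∂_1 = 5, rank ∂_2 = 10 ⇒ b_1 = 15 − 5 − 10 = 0; ∂_2 has invariant factor(s) [2] giving torsion. So H_1 = Z/2.
rank ∂_2 = 10, rank ∂_3 = 0 ⇒ b_2 = 10 − 10 − 0 = 0. So H_2 = 0.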